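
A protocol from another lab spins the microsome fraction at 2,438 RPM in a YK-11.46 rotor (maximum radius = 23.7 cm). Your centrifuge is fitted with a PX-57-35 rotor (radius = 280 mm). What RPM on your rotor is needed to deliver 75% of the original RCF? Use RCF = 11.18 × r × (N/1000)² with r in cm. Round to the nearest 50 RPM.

1950 RPM

RCF = 11.18 × r × (N/1000)²
RCF_original = 11.18 × 23.7 × (2.438)² = 11.18 × 23.7 × 5.943844 ≈ 1,574.9 × g
Target RCF = 0.75 × 1,574.9 ≈ 1,181.2 × g
Your rotor: r = 280 mm = 28.0 cm
1,181.2 = 11.18 × 28 × (N/1000)²
(N/1000)² = 1,181.2 / 313.04 = 3.77332
N = 1000 × √3.77332 ≈ 1,942.5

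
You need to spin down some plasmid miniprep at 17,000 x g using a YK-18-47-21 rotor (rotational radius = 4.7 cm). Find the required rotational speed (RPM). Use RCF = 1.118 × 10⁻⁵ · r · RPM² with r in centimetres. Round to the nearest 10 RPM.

17990 RPM

17,000 = 1.118 × 10⁻⁵ × 4.7 × N²
N² = 17,000 / (5.2546 × 10⁻⁵) = 323,526,053
N ≈ √323,526,053 ≈ 17,986.8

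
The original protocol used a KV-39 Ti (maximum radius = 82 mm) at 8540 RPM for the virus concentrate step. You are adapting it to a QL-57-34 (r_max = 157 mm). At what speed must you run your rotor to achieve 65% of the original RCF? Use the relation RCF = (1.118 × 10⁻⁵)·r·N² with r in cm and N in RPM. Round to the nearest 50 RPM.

≈ 5000 RPM

Original rotor: r = 82 mm = 8.2 cm
RCF = 1.118 × 10⁻⁵ × r × N²
RCF_original = 1.118 × 10⁻⁵ × 8.2 × (8540)² = 1.118 × 10⁻⁵ × 8.2 × 72,931,600 ≈ 6,686.1 × g
Target RCF = 0.65 × 6,686.1 ≈ 4,346 × g
Your rotor: r = 157 mm = 15.7 cm
4,346 = 1.118 × 10⁻⁵ × 15.7 × N²
N² = 4,346 / (17.5526 × 10⁻⁵) = 24,759,865
N ≈ √24,759,865 ≈ 4,975.9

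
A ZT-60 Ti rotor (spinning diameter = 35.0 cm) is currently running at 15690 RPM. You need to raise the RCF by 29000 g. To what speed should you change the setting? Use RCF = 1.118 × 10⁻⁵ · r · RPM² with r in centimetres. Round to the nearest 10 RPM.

N₂ ≈ 19860 RPM

r = 35.0 / 2 = 17.5 cm
Current RCF = 1.118 × 10⁻⁵ × 17.5 × (15690)² = 1.118 × 10⁻⁵ × 17.5 × 246,176,100 ≈ 48,164.4 × g
Target RCF = 48,164.4 + 29,000 = 77,164.4 × g
N² = 77,164.4 / (19.565 × 10⁻⁵) = 394,400,204
N ≈ √394,400,204 ≈ 19,859.5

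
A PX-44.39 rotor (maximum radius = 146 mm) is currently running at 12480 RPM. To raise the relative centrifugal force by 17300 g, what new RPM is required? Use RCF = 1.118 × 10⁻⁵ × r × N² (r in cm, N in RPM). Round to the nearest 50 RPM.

r = 146 mm = 14.6 cm
Current RCF = 1.118 × 10⁻⁵ × 14.6 × (12480)² = 1.118 × 10⁻⁵ × 14.6 × 155,750,400 ≈ 25,422.8 × g
Target RCF = 25,422.8 + 17,300 = 42,722.8 × g
N² = 42,722.8 / (16.3228 × 10⁻⁵) = 261,736,957
N ≈ √261,736,957 ≈ 16,178.3

≈ 16200 RPM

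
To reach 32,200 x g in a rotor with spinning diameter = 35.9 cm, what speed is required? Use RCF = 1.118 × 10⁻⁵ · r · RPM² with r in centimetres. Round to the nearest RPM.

r = 35.9 / 2 = 17.95 cm
32,200 = 1.118 × 10⁻⁵ × 17.95 × N²
N² = 32,200 / (20.0681 × 10⁻⁵) = 160,453,655
N ≈ √160,453,655 ≈ 12,667.0

≈ 12667 RPM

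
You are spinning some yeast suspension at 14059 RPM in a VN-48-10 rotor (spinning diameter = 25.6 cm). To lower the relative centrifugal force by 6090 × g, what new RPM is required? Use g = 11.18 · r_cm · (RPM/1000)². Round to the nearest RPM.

r = 25.6 / 2 = 12.8 cm
Current RCF = 11.18 × 12.8 × (14.059)² = 11.18 × 12.8 × 197.655481 ≈ 28,285.3 × g
Target RCF = 28,285.3 − 6,090 = 22,195.3 × g
(N/1000)² = 22,195.3 / 143.104 = 155.0991
N = 1000 × √155.0991 ≈ 12,453.9

12454 RPM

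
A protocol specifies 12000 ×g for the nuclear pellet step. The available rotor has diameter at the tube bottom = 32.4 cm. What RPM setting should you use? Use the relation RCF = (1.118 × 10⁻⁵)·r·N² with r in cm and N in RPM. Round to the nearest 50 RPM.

r = 32.4 / 2 = 16.2 cm
RCF = 1.118 × 10⁻⁵ × r × N²
12,000 = 1.118 × 10⁻⁵ × 16.2 × N²
N² = 12,000 / (18.1116 × 10⁻⁵) = 66,255,880
N ≈ √66,255,880 ≈ 8,139.8

≈ 8150 RPM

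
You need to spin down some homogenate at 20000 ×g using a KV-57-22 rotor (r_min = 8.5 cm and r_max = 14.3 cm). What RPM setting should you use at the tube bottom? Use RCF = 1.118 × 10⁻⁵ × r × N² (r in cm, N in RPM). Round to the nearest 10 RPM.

≈ 11180 RPM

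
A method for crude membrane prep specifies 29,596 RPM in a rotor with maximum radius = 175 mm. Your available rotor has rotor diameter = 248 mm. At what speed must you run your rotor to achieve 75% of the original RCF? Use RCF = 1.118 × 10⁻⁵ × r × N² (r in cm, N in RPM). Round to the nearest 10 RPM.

≈ 30450 RPM

Original rotor: r = 175 mm = 17.5 cm
RCF_original = 1.118 × 10⁻⁵ × 17.5 × (29596)² = 1.118 × 10⁻⁵ × 17.5 × 875,923,216 ≈ 171,374.4 × g
Target RCF = 0.75 × 171,374.4 ≈ 128,530.8 × g
Your rotor: r = 248 mm / 2 = 124 mm = 12.4 cm
128,530.8 = 1.118 × 10⁻⁵ × 12.4 × N²
N² = 128,530.8 / (13.8632 × 10⁻⁵) = 927,136,592
N ≈ √927,136,592 ≈ 30,448.9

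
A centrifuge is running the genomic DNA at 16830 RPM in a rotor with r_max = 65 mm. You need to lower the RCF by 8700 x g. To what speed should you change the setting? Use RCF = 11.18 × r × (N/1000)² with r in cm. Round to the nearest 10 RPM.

N₂ ≈ 12790 RPM

r = 65 mm = 6.5 cm
Current RCF = 11.18 × 6.5 × (16.83)² = 11.18 × 6.5 × 283.2489 ≈ 20,583.7 × g
Target RCF = 20,583.7 − 8,700 = 11,883.7 × g
(N/1000)² = 11,883.7 / 72.67 = 163.5297
N = 1000 × √163.5297 ≈ 12,787.9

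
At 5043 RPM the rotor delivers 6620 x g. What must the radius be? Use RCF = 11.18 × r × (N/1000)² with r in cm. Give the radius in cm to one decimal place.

6620 = 11.18 × r × (5.043)²
r = 6620 / (11.18 × 25.431849) = 6620 / 284.3281 ≈ 23.283 cm

≈ 23.3 cm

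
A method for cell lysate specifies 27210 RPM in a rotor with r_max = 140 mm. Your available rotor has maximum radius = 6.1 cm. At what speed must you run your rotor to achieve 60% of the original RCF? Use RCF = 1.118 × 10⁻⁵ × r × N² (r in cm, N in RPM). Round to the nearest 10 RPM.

31930 RPM

Original rotor: r = 140 mm = 14.0 cm
RCF_original = 1.118 × 10⁻⁵ × 14 × (27210)² = 1.118 × 10⁻⁵ × 14 × 740,384,100 ≈ 115,884.9 × g
Target RCF = 0.6 × 115,884.9 ≈ 69,530.9 × g
69,530.9 = 1.118 × 10⁻⁵ × 6.1 × N²
N² = 69,530.9 / (6.8198 × 10⁻⁵) = 1,019,544,561
N ≈ √1,019,544,561 ≈ 31,930.3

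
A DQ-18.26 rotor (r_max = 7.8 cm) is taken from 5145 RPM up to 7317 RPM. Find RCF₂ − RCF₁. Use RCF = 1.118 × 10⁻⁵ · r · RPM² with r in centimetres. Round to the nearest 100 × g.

RCF₁ = 1.118 × 10⁻⁵ × 7.8 × (5145)² = 1.118 × 10⁻⁵ × 7.8 × 26,471,025 ≈ 2,308.4 × g
RCF₂ = 1.118 × 10⁻⁵ × 7.8 × (7317)² = 1.118 × 10⁻⁵ × 7.8 × 53,538,489 ≈ 4,668.8 × g
Increase = 4,668.8 − 2,308.4 = 2,360.4

2400 ×g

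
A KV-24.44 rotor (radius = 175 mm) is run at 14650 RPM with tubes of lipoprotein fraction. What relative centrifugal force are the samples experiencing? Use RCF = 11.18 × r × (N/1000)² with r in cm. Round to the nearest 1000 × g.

RCF ≈ 42000 g

r = 175 mm = 17.5 cm
RCF = 11.18 × 17.5 × (14.65)² = 11.18 × 17.5 × 214.6225 ≈ 41,990.9 × g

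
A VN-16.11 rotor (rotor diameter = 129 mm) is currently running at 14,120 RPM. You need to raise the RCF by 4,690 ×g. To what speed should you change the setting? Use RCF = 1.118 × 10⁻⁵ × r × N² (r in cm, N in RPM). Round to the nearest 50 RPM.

16250 RPM

r = 129 mm / 2 = 64.5 mm = 6.45 cm
Current RCF = 1.118 × 10⁻⁵ × 6.45 × (14120)² = 1.118 × 10⁻⁵ × 6.45 × 199,374,400 ≈ 14,377.1 × g
Target RCF = 14,377.1 + 4,690 = 19,067.1 × g
N² = 19,067.1 / (7.2111 × 10⁻⁵) = 264,413,196
N ≈ √264,413,196 ≈ 16,260.8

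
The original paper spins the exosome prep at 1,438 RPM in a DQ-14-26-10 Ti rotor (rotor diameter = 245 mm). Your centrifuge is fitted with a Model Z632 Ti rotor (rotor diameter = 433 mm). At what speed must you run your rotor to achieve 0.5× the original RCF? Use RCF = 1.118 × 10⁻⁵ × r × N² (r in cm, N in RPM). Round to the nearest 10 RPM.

760 RPM

Original rotor: r = 245 mm / 2 = 122.5 mm = 12.25 cm
RCF = 1.118 × 10⁻⁵ × r × N²
RCF_original = 1.118 × 10⁻⁵ × 12.25 × (1438)² = 1.118 × 10⁻⁵ × 12.25 × 2,067,844 ≈ 283.2 × g
Target RCF = 0.5 × 283.2 ≈ 141.6 × g
Your rotor: r = 433 mm / 2 = 216.5 mm = 21.65 cm
141.6 = 1.118 × 10⁻⁵ × 21.65 × N²
N² = 141.6 / (24.2047 × 10⁻⁵) = 585,010
N ≈ √585,010 ≈ 764.9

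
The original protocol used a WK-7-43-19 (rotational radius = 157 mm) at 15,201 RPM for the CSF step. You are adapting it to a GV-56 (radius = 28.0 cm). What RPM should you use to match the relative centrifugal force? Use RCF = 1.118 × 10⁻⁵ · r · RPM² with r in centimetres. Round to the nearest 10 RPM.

≈ 11380 RPM

Original rotor: r = 157 mm = 15.7 cm
RCF = 1.118 × 10⁻⁵ × r × N²
RCF_original = 1.118 × 10⁻⁵ × 15.7 × (15201)² = 1.118 × 10⁻⁵ × 15.7 × 231,070,401 ≈ 40,558.9 × g
40,558.9 = 1.118 × 10⁻⁵ × 28 × N²
N² = 40,558.9 / (31.304 × 10⁻⁵) = 129,564,592
N ≈ √129,564,592 ≈ 11,382.6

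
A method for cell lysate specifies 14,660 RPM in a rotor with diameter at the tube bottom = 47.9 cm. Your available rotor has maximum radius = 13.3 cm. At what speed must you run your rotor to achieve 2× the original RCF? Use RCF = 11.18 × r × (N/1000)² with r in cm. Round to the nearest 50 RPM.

Original rotor: r = 47.9 / 2 = 23.95 cm
RCF_original = 11.18 × 23.95 × (14.66)² = 11.18 × 23.95 × 214.9156 ≈ 57,546 × g
Target RCF = 2 × 57,546 ≈ 115,092 × g
115,092 = 11.18 × 13.3 × (N/1000)²
(N/1000)² = 115,092 / 148.694 = 774.0191
N = 1000 × √774.0191 ≈ 27,821.2

≈ 27800 RPM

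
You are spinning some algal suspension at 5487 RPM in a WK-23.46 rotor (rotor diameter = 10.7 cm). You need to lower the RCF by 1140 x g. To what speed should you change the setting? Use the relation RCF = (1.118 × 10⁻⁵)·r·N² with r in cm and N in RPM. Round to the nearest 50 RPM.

≈ 3300 RPM

r = 10.7 / 2 = 5.35 cm
Current RCF = 1.118 × 10⁻⁵ × 5.35 × (5487)² = 1.118 × 10⁻⁵ × 5.35 × 30,107,169 ≈ 1,800.8 × g
Target RCF = 1,800.8 − 1,140 = 660.8 × g
N² = 660.8 / (5.9813 × 10⁻⁵) = 11,047,766
N ≈ √11,047,766 ≈ 3,323.8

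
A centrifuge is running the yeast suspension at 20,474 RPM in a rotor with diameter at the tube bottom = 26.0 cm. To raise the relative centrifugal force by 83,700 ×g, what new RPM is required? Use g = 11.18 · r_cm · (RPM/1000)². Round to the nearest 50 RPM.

≈ 31550 RPM

r = 26.0 / 2 = 13 cm
Current RCF = 11.18 × 13 × (20.474)² = 11.18 × 13 × 419.184676 ≈ 60,924.3 × g
Target RCF = 60,924.3 + 83,700 = 144,624.3 × g
(N/1000)² = 144,624.3 / 145.34 = 995.0757
N = 1000 × √995.0757 ≈ 31,544.8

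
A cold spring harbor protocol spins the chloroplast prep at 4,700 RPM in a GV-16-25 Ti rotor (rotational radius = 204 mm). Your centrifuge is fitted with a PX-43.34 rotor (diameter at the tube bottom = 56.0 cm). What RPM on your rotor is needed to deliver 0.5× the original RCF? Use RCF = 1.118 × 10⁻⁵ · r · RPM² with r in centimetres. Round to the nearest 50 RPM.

≈ 2850 RPM

Original rotor: r = 204 mm = 20.4 cm
RCF = 1.118 × 10⁻⁵ × r × N²
RCF_original = 1.118 × 10⁻⁵ × 20.4 × (4700)² = 1.118 × 10⁻⁵ × 20.4 × 22,090,000 ≈ 5,038.1 × g
Target RCF = 0.5 × 5,038.1 ≈ 2,519.1 × g
Your rotor: r = 56.0 / 2 = 28 cm
2,519.1 = 1.118 × 10⁻⁵ × 28 × N²
N² = 2,519.1 / (31.304 × 10⁻⁵) = 8,047,214
N ≈ √8,047,214 ≈ 2,836.8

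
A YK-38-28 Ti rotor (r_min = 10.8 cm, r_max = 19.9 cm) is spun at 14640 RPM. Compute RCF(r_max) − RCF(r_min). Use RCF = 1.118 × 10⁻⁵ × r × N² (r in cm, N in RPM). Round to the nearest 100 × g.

≈ 21800 x g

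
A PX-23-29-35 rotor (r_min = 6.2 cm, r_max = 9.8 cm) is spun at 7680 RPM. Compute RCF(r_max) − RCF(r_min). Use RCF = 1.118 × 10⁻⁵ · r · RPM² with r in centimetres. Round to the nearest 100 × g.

ΔRCF = 1.118 × 10⁻⁵ × (r_max − r_min) × N² = 1.118 × 10⁻⁵ × 3.6 × 58,982,400 ≈ 2,373.9

≈ 2400 x g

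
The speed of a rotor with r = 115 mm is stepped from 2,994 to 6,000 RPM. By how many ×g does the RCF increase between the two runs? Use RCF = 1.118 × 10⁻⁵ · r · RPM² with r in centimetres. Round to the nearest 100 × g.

r = 115 mm = 11.5 cm
RCF₁ = 1.118 × 10⁻⁵ × 11.5 × (2994)² = 1.118 × 10⁻⁵ × 11.5 × 8,964,036 ≈ 1,152.5 × g
RCF₂ = 1.118 × 10⁻⁵ × 11.5 × (6000)² = 1.118 × 10⁻⁵ × 11.5 × 36,000,000 ≈ 4,628.5 × g
Increase = 4,628.5 − 1,152.5 = 3,476

3500 ×g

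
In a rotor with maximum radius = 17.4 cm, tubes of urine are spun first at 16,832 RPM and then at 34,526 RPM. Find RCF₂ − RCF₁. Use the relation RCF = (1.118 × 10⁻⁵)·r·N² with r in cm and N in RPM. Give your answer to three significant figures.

RCF₁ = 1.118 × 10⁻⁵ × 17.4 × (16832)² = 1.118 × 10⁻⁵ × 17.4 × 283,316,224 ≈ 55,114.1 × g
RCF₂ = 1.118 × 10⁻⁵ × 17.4 × (34526)² = 1.118 × 10⁻⁵ × 17.4 × 1,192,044,676 ≈ 231,890.8 × g
Increase = 231,890.8 − 55,114.1 = 176,776.7

≈ 177000 g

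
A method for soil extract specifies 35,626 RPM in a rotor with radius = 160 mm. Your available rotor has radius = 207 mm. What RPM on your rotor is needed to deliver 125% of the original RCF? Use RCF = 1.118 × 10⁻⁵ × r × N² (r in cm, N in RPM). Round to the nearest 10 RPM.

Original rotor: r = 160 mm = 16.0 cm
RCF = 1.118 × 10⁻⁵ × r × N²
RCF_original = 1.118 × 10⁻⁵ × 16 × (35626)² = 1.118 × 10⁻⁵ × 16 × 1,269,211,876 ≈ 227,036.6 × g
Target RCF = 1.25 × 227,036.6 ≈ 283,795.8 × g
Your rotor: r = 207 mm = 20.7 cm
283,795.8 = 1.118 × 10⁻⁵ × 20.7 × N²
N² = 283,795.8 / (23.1426 × 10⁻⁵) = 1,226,291,774
N ≈ √1,226,291,774 ≈ 35,018.4

≈ 35020 RPM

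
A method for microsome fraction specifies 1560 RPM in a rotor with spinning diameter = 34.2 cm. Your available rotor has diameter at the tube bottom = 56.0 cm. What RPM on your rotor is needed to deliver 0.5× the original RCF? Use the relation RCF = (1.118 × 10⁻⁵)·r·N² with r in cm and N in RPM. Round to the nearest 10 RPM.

Original rotor: r = 34.2 / 2 = 17.1 cm
RCF = 1.118 × 10⁻⁵ × r × N²
RCF_original = 1.118 × 10⁻⁵ × 17.1 × (1560)² = 1.118 × 10⁻⁵ × 17.1 × 2,433,600 ≈ 465.3 × g
Target RCF = 0.5 × 465.3 ≈ 232.7 × g
Your rotor: r = 56.0 / 2 = 28 cm
232.7 = 1.118 × 10⁻⁵ × 28 × N²
N² = 232.7 / (31.304 × 10⁻⁵) = 743,355
N ≈ √743,355 ≈ 862.2

860 RPM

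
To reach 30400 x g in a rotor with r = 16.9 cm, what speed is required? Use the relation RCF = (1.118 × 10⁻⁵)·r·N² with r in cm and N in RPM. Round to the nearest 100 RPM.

30,400 = 1.118 × 10⁻⁵ × 16.9 × N²
N² = 30,400 / (18.8942 × 10⁻⁵) = 160,895,936
N ≈ √160,895,936 ≈ 12,684.5

≈ 12700 RPM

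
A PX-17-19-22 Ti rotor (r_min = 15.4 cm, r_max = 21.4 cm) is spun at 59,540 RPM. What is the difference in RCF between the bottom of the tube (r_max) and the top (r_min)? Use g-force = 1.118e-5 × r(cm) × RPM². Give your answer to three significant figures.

238000 × g

RCF_max = 1.118 × 10⁻⁵ × 21.4 × (59540)² = 1.118 × 10⁻⁵ × 21.4 × 3,545,011,600 ≈ 848,151.1 × g
RCF_min = 1.118 × 10⁻⁵ × 15.4 × (59540)² = 1.118 × 10⁻⁵ × 15.4 × 3,545,011,600 ≈ 610,351.7 × g
ΔRCF = 848,151.1 − 610,351.7 = 237,799.4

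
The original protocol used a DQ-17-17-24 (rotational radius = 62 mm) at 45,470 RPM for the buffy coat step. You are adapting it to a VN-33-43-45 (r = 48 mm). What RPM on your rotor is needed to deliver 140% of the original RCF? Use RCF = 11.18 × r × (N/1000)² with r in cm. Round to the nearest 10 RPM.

61150 RPM

Original rotor: r = 62 mm = 6.2 cm
RCF_original = 11.18 × 6.2 × (45.47)² = 11.18 × 6.2 × 2,067.5209 ≈ 143,312.3 × g
Target RCF = 1.4 × 143,312.3 ≈ 200,637.2 × g
Your rotor: r = 48 mm = 4.8 cm
200,637.2 = 11.18 × 4.8 × (N/1000)²
(N/1000)² = 200,637.2 / 53.664 = 3738.767
N = 1000 × √3738.767 ≈ 61,145.5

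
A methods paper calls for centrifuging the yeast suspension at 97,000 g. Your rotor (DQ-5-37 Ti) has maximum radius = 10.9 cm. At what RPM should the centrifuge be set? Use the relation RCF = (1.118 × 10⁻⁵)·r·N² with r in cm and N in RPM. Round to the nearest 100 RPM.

RCF = 1.118 × 10⁻⁵ × r × N²
97,000 = 1.118 × 10⁻⁵ × 10.9 × N²
N² = 97,000 / (12.1862 × 10⁻⁵) = 795,982,341
N ≈ √795,982,341 ≈ 28,213.2

28200 RPM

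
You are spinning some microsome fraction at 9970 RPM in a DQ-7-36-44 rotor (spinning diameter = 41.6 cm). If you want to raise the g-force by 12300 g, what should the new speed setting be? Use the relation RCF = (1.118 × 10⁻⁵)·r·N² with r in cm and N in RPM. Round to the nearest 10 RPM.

12340 RPM

r = 41.6 / 2 = 20.8 cm
Current RCF = 1.118 × 10⁻⁵ × 20.8 × (9970)² = 1.118 × 10⁻⁵ × 20.8 × 99,400,900 ≈ 23,115.1 × g
Target RCF = 23,115.1 + 12,300 = 35,415.1 × g
N² = 35,415.1 / (23.2544 × 10⁻⁵) = 152,294,189
N ≈ √152,294,189 ≈ 12,340.8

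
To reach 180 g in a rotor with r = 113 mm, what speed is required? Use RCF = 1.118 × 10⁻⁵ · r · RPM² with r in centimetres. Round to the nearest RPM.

r = 113 mm = 11.3 cm
180 = 1.118 × 10⁻⁵ × 11.3 × N²
N² = 180 / (12.6334 × 10⁻⁵) = 1,424,795
N ≈ √1,424,795 ≈ 1,193.6

≈ 1194 RPM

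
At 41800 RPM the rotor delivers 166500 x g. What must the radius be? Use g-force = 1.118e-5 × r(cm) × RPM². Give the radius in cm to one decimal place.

166500 = 1.118 × 10⁻⁵ × r × (41800)²
r = 166500 / (1.118 × 10⁻⁵ × 1,747,240,000) = 166500 / 19534.14 ≈ 8.524 cm

8.5 cm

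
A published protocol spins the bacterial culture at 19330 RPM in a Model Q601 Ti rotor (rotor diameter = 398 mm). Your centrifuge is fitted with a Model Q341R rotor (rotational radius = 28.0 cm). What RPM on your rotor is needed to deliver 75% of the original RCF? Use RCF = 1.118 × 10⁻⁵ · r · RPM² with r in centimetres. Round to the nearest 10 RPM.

14110 RPM

Original rotor: r = 398 mm / 2 = 199 mm = 19.9 cm
RCF = 1.118 × 10⁻⁵ × r × N²
RCF_original = 1.118 × 10⁻⁵ × 19.9 × (19330)² = 1.118 × 10⁻⁵ × 19.9 × 373,648,900 ≈ 83,130.2 × g
Target RCF = 0.75 × 83,130.2 ≈ 62,347.6 × g
62,347.6 = 1.118 × 10⁻⁵ × 28 × N²
N² = 62,347.6 / (31.304 × 10⁻⁵) = 199,168,157
N ≈ √199,168,157 ≈ 14,112.7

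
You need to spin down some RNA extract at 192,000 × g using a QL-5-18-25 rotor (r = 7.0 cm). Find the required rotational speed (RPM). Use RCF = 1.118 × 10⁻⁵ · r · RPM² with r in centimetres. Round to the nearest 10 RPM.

≈ 49530 RPM

192,000 = 1.118 × 10⁻⁵ × 7 × N²
N² = 192,000 / (7.826 × 10⁻⁵) = 2,453,360,593
N ≈ √2,453,360,593 ≈ 49,531.4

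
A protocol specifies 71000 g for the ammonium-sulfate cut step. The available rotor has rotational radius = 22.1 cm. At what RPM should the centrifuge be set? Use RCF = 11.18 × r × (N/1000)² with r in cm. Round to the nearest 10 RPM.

N ≈ 16950 RPM

RCF = 11.18 × r × (N/1000)²
71,000 = 11.18 × 22.1 × (N/1000)²
(N/1000)² = 71,000 / 247.078 = 287.3586
N = 1000 × √287.3586 ≈ 16,951.7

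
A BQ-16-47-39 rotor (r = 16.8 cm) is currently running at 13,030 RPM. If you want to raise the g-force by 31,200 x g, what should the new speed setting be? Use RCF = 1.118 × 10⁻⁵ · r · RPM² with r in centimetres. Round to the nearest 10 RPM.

≈ 18330 RPM

Current RCF = 1.118 × 10⁻⁵ × 16.8 × (13030)² = 1.118 × 10⁻⁵ × 16.8 × 169,780,900 ≈ 31,888.9 × g
Target RCF = 31,888.9 + 31,200 = 63,088.9 × g
N² = 63,088.9 / (18.7824 × 10⁻⁵) = 335,893,709
N ≈ √335,893,709 ≈ 18,327.4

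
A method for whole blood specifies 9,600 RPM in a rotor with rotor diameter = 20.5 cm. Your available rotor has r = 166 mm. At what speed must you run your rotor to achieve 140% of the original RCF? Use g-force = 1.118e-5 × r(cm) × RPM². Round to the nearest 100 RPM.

Original rotor: r = 20.5 / 2 = 10.25 cm
RCF_original = 1.118 × 10⁻⁵ × 10.25 × (9600)² = 1.118 × 10⁻⁵ × 10.25 × 92,160,000 ≈ 10,561.1 × g
Target RCF = 1.4 × 10,561.1 ≈ 14,785.5 × g
Your rotor: r = 166 mm = 16.6 cm
14,785.5 = 1.118 × 10⁻⁵ × 16.6 × N²
N² = 14,785.5 / (18.5588 × 10⁻⁵) = 79,668,405
N ≈ √79,668,405 ≈ 8,925.7

8900 RPM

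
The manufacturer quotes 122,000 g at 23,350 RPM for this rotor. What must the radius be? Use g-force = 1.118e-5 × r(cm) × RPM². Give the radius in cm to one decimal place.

≈ 20.0 cm

122000 = 1.118 × 10⁻⁵ × r × (23350)²
r = 122000 / (1.118 × 10⁻⁵ × 545,222,500) = 122000 / 6095.588 ≈ 20.014 cm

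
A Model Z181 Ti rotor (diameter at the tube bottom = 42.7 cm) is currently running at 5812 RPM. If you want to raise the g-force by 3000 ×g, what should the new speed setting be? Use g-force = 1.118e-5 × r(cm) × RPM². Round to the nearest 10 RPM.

≈ 6810 RPM

r = 42.7 / 2 = 21.35 cm
Current RCF = 1.118 × 10⁻⁵ × 21.35 × (5812)² = 1.118 × 10⁻⁵ × 21.35 × 33,779,344 ≈ 8,062.9 × g
Target RCF = 8,062.9 + 3,000 = 11,062.9 × g
N² = 11,062.9 / (23.8693 × 10⁻⁵) = 46,347,819
N ≈ √46,347,819 ≈ 6,807.9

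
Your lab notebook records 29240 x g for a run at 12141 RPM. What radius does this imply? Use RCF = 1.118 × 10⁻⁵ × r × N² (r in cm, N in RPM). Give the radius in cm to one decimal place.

r ≈ 17.7 cm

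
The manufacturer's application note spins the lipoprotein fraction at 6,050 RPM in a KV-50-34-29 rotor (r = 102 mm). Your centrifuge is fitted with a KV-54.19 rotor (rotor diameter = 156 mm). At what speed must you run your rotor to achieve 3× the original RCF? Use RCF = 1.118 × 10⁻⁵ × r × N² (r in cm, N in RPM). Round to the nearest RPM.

Original rotor: r = 102 mm = 10.2 cm
RCF_original = 1.118 × 10⁻⁵ × 10.2 × (6050)² = 1.118 × 10⁻⁵ × 10.2 × 36,602,500 ≈ 4,174 × g
Target RCF = 3 × 4,174 ≈ 12,522 × g
Your rotor: r = 156 mm / 2 = 78 mm = 7.8 cm
12,522 = 1.118 × 10⁻⁵ × 7.8 × N²
N² = 12,522 / (8.7204 × 10⁻⁵) = 143,594,331
N ≈ √143,594,331 ≈ 11,983.1

≈ 11983 RPM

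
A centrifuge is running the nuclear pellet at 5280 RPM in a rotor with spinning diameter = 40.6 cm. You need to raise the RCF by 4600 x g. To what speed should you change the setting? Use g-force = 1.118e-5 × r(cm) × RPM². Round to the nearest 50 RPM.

6950 RPM

r = 40.6 / 2 = 20.3 cm
Current RCF = 1.118 × 10⁻⁵ × 20.3 × (5280)² = 1.118 × 10⁻⁵ × 20.3 × 27,878,400 ≈ 6,327.1 × g
Target RCF = 6,327.1 + 4,600 = 10,927.1 × g
N² = 10,927.1 / (22.6954 × 10⁻⁵) = 48,146,761
N ≈ √48,146,761 ≈ 6,938.8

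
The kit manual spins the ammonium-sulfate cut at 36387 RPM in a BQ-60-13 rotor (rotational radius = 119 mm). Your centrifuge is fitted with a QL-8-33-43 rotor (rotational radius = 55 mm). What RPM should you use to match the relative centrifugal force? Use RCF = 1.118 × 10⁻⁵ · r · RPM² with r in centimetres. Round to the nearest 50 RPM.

Original rotor: r = 119 mm = 11.9 cm
RCF_original = 1.118 × 10⁻⁵ × 11.9 × (36387)² = 1.118 × 10⁻⁵ × 11.9 × 1,324,013,769 ≈ 176,149.4 × g
Your rotor: r = 55 mm = 5.5 cm
176,149.4 = 1.118 × 10⁻⁵ × 5.5 × N²
N² = 176,149.4 / (6.149 × 10⁻⁵) = 2,864,683,688
N ≈ √2,864,683,688 ≈ 53,522.7

53500 RPM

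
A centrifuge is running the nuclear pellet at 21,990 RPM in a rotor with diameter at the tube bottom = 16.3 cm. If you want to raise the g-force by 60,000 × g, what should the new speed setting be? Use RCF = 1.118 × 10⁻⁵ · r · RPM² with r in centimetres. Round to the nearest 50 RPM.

33800 RPM

r = 16.3 / 2 = 8.15 cm
Current RCF = 1.118 × 10⁻⁵ × 8.15 × (21990)² = 1.118 × 10⁻⁵ × 8.15 × 483,560,100 ≈ 44,060.5 × g
Target RCF = 44,060.5 + 60,000 = 104,060.5 × g
N² = 104,060.5 / (9.1117 × 10⁻⁵) = 1,142,053,623
N ≈ √1,142,053,623 ≈ 33,794.3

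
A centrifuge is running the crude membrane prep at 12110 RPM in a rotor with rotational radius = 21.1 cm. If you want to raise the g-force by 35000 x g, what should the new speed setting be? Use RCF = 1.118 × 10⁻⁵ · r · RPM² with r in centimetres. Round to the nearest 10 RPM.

Current RCF = 1.118 × 10⁻⁵ × 21.1 × (12110)² = 1.118 × 10⁻⁵ × 21.1 × 146,652,100 ≈ 34,594.9 × g
Target RCF = 34,594.9 + 35,000 = 69,594.9 × g
N² = 69,594.9 / (23.5898 × 10⁻⁵) = 295,021,153
N ≈ √295,021,153 ≈ 17,176.2

17180 RPM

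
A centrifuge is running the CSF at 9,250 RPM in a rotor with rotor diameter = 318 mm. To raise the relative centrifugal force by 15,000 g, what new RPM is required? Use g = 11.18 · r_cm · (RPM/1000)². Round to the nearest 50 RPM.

13050 RPM

r = 318 mm / 2 = 159 mm = 15.9 cm
Current RCF = 11.18 × 15.9 × (9.25)² = 11.18 × 15.9 × 85.5625 ≈ 15,209.8 × g
Target RCF = 15,209.8 + 15,000 = 30,209.8 × g
(N/1000)² = 30,209.8 / 177.762 = 169.9452
N = 1000 × √169.9452 ≈ 13,036.3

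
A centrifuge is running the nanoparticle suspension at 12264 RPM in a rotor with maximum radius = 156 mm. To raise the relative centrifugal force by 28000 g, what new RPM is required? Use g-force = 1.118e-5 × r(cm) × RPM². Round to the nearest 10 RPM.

r = 156 mm = 15.6 cm
Current RCF = 1.118 × 10⁻⁵ × 15.6 × (12264)² = 1.118 × 10⁻⁵ × 15.6 × 150,405,696 ≈ 26,232 × g
Target RCF = 26,232 + 28,000 = 54,232 × g
N² = 54,232 / (17.4408 × 10⁻⁵) = 310,949,039
N ≈ √310,949,039 ≈ 17,633.7

17630 RPM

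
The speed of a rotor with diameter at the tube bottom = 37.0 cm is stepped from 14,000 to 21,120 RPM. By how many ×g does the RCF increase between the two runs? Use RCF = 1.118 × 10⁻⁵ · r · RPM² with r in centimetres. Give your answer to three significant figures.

≈ 51700 ×g

r = 37.0 / 2 = 18.5 cm
RCF₁ = 1.118 × 10⁻⁵ × 18.5 × (14000)² = 1.118 × 10⁻⁵ × 18.5 × 196,000,000 ≈ 40,538.7 × g
RCF₂ = 1.118 × 10⁻⁵ × 18.5 × (21120)² = 1.118 × 10⁻⁵ × 18.5 × 446,054,400 ≈ 92,257.4 × g
Increase = 92,257.4 − 40,538.7 = 51,718.7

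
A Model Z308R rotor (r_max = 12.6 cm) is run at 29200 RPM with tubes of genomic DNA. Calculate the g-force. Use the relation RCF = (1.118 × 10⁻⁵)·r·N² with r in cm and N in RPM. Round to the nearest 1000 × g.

≈ 120000 g

RCF = 1.118 × 10⁻⁵ × 12.6 × (29200)² = 1.118 × 10⁻⁵ × 12.6 × 852,640,000 ≈ 120,109.7 × g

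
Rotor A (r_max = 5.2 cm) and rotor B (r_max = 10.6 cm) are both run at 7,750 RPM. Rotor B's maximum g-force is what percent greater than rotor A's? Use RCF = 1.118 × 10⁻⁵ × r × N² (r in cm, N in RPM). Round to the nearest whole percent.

104%

At equal RPM, RCF scales linearly with r: ratio = 10.6 / 5.2 = 2.0385.
So rotor B delivers 103.8% more g-force.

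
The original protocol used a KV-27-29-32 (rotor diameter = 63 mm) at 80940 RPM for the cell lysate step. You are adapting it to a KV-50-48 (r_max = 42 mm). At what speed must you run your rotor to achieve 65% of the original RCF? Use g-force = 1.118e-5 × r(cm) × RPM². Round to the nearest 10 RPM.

Original rotor: r = 63 mm / 2 = 31.5 mm = 3.15 cm
RCF_original = 1.118 × 10⁻⁵ × 3.15 × (80940)² = 1.118 × 10⁻⁵ × 3.15 × 6,551,283,600 ≈ 230,716.6 × g
Target RCF = 0.65 × 230,716.6 ≈ 149,965.8 × g
Your rotor: r = 42 mm = 4.2 cm
149,965.8 = 1.118 × 10⁻⁵ × 4.2 × N²
N² = 149,965.8 / (4.6956 × 10⁻⁵) = 3,193,751,597
N ≈ √3,193,751,597 ≈ 56,513.3

56510 RPM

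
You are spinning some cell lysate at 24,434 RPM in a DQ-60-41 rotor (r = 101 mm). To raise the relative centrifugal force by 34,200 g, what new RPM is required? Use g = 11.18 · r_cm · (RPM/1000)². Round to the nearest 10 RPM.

30000 RPM

r = 101 mm = 10.1 cm
Current RCF = 11.18 × 10.1 × (24.434)² = 11.18 × 10.1 × 597.020356 ≈ 67,414.3 × g
Target RCF = 67,414.3 + 34,200 = 101,614.3 × g
(N/1000)² = 101,614.3 / 112.918 = 899.8946
N = 1000 × √899.8946 ≈ 29,998.2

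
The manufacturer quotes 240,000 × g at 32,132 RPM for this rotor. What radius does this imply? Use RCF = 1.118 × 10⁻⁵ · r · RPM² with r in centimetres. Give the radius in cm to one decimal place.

r ≈ 20.8 cm

240000 = 1.118 × 10⁻⁵ × r × (32132)²
r = 240000 / (1.118 × 10⁻⁵ × 1,032,465,424) = 240000 / 11542.96 ≈ 20.792 cm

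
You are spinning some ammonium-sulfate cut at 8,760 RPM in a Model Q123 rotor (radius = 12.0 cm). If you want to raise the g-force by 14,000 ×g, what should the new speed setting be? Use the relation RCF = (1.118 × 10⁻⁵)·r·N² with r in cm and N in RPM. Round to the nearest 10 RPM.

N₂ ≈ 13460 RPM

Current RCF = 1.118 × 10⁻⁵ × 12 × (8760)² = 1.118 × 10⁻⁵ × 12 × 76,737,600 ≈ 10,295.1 × g
Target RCF = 10,295.1 + 14,000 = 24,295.1 × g
N² = 24,295.1 / (13.416 × 10⁻⁵) = 181,090,489
N ≈ √181,090,489 ≈ 13,457.0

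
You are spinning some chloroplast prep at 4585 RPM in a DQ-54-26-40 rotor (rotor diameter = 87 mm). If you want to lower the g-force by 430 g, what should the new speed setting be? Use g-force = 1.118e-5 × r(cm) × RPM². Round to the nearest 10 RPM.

r = 87 mm / 2 = 43.5 mm = 4.35 cm
Current RCF = 1.118 × 10⁻⁵ × 4.35 × (4585)² = 1.118 × 10⁻⁵ × 4.35 × 21,022,225 ≈ 1,022.4 × g
Target RCF = 1,022.4 − 430 = 592.4 × g
N² = 592.4 / (4.8633 × 10⁻⁵) = 12,181,029
N ≈ √12,181,029 ≈ 3,490.1

N₂ ≈ 3490 RPM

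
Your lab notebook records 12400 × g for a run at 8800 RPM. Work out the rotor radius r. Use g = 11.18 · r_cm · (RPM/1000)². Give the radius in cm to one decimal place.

≈ 14.3 cm

RCF = 11.18 × r × (N/1000)²
12400 = 11.18 × r × (8.8)²
r = 12400 / (11.18 × 77.44) = 12400 / 865.7792 ≈ 14.322 cm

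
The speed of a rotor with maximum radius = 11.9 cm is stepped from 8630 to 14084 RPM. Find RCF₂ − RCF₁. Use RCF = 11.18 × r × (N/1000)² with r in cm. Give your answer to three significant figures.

RCF₁ = 11.18 × 11.9 × (8.63)² = 11.18 × 11.9 × 74.4769 ≈ 9,908.6 × g
RCF₂ = 11.18 × 11.9 × (14.084)² = 11.18 × 11.9 × 198.359056 ≈ 26,390.1 × g
Increase = 26,390.1 − 9,908.6 = 16,481.5

16500 ×g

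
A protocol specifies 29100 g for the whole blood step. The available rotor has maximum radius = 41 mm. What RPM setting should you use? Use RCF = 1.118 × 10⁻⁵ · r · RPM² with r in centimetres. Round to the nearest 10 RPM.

r = 41 mm = 4.1 cm
29,100 = 1.118 × 10⁻⁵ × 4.1 × N²
N² = 29,100 / (4.5838 × 10⁻⁵) = 634,844,452
N ≈ √634,844,452 ≈ 25,196.1

25200 RPM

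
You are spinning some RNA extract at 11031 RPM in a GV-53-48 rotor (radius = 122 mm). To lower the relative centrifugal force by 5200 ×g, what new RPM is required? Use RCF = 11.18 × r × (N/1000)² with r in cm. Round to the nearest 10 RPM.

r = 122 mm = 12.2 cm
Current RCF = 11.18 × 12.2 × (11.031)² = 11.18 × 12.2 × 121.682961 ≈ 16,597.1 × g
Target RCF = 16,597.1 − 5,200 = 11,397.1 × g
(N/1000)² = 11,397.1 / 136.396 = 83.5589
N = 1000 × √83.5589 ≈ 9,141.1

9140 RPM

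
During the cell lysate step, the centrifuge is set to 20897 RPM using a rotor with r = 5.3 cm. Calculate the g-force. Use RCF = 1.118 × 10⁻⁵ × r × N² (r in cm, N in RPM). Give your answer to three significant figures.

RCF ≈ 25900 x g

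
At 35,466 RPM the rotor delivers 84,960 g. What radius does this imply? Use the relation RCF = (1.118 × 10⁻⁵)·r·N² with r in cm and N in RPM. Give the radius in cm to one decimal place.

6.0 cm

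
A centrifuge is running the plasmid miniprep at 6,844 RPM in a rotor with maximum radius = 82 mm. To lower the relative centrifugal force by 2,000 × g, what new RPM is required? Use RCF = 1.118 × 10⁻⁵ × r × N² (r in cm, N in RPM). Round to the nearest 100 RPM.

≈ 5000 RPM

r = 82 mm = 8.2 cm
Current RCF = 1.118 × 10⁻⁵ × 8.2 × (6844)² = 1.118 × 10⁻⁵ × 8.2 × 46,840,336 ≈ 4,294.1 × g
Target RCF = 4,294.1 − 2,000 = 2,294.1 × g
N² = 2,294.1 / (9.1676 × 10⁻⁵) = 25,023,998
N ≈ √25,023,998 ≈ 5,002.4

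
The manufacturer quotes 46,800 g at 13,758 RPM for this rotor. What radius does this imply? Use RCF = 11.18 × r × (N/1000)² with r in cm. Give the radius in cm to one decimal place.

RCF = 11.18 × r × (N/1000)²
46800 = 11.18 × r × (13.758)²
r = 46800 / (11.18 × 189.282564) = 46800 / 2116.179 ≈ 22.115 cm

22.1 cm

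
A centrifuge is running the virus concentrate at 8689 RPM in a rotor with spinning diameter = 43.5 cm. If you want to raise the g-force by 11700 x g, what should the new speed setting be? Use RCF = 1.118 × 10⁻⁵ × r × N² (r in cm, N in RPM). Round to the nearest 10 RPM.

r = 43.5 / 2 = 21.75 cm
Current RCF = 1.118 × 10⁻⁵ × 21.75 × (8689)² = 1.118 × 10⁻⁵ × 21.75 × 75,498,721 ≈ 18,358.6 × g
Target RCF = 18,358.6 + 11,700 = 30,058.6 × g
N² = 30,058.6 / (24.3165 × 10⁻⁵) = 123,614,007
N ≈ √123,614,007 ≈ 11,118.2

N₂ ≈ 11120 RPM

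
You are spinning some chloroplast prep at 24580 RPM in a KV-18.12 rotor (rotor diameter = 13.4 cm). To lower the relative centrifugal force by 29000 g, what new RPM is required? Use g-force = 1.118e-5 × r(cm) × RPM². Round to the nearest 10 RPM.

r = 13.4 / 2 = 6.7 cm
Current RCF = 1.118 × 10⁻⁵ × 6.7 × (24580)² = 1.118 × 10⁻⁵ × 6.7 × 604,176,400 ≈ 45,256.4 × g
Target RCF = 45,256.4 − 29,000 = 16,256.4 × g
N² = 16,256.4 / (7.4906 × 10⁻⁵) = 217,024,003
N ≈ √217,024,003 ≈ 14,731.7

N₂ ≈ 14730 RPM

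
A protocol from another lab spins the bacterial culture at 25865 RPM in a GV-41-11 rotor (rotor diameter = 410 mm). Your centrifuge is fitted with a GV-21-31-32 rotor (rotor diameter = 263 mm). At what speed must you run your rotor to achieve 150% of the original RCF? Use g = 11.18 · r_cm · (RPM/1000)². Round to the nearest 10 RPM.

39550 RPM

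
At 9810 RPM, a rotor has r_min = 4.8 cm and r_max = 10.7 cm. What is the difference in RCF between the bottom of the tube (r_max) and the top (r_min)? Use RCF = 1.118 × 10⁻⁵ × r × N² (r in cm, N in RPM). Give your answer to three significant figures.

ΔRCF = 1.118 × 10⁻⁵ × (r_max − r_min) × N² = 1.118 × 10⁻⁵ × 5.9 × 96,236,100 ≈ 6,347.9

ΔRCF ≈ 6350 × g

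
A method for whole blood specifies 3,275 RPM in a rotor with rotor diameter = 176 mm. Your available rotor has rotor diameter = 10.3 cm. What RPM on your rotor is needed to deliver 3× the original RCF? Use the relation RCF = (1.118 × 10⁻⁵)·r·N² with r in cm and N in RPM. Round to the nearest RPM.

Original rotor: r = 176 mm / 2 = 88 mm = 8.8 cm
RCF_original = 1.118 × 10⁻⁵ × 8.8 × (3275)² = 1.118 × 10⁻⁵ × 8.8 × 10,725,625 ≈ 1,055.2 × g
Target RCF = 3 × 1,055.2 ≈ 3,165.6 × g
Your rotor: r = 10.3 / 2 = 5.15 cm
3,165.6 = 1.118 × 10⁻⁵ × 5.15 × N²
N² = 3,165.6 / (5.7577 × 10⁻⁵) = 54,980,287
N ≈ √54,980,287 ≈ 7,414.9

≈ 7415 RPM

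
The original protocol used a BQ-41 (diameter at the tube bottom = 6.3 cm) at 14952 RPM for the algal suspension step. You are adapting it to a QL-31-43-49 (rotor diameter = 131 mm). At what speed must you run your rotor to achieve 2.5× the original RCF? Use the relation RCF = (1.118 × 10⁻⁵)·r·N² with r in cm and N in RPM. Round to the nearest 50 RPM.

Original rotor: r = 6.3 / 2 = 3.15 cm
RCF_original = 1.118 × 10⁻⁵ × 3.15 × (14952)² = 1.118 × 10⁻⁵ × 3.15 × 223,562,304 ≈ 7,873.2 × g
Target RCF = 2.5 × 7,873.2 ≈ 19,683 × g
Your rotor: r = 131 mm / 2 = 65.5 mm = 6.55 cm
19,683 = 1.118 × 10⁻⁵ × 6.55 × N²
N² = 19,683 / (7.3229 × 10⁻⁵) = 268,786,956
N ≈ √268,786,956 ≈ 16,394.7

≈ 16400 RPM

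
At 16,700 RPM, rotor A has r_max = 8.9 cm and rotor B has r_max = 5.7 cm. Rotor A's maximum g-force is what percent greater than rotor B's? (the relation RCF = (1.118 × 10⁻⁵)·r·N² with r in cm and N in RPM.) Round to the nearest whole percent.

56%

At equal RPM, RCF scales linearly with r: ratio = 8.9 / 5.7 = 1.5614.
So rotor A delivers 56.1% more g-force.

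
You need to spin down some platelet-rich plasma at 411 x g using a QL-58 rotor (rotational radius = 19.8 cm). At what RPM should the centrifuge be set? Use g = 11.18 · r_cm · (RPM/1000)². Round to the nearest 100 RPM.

411 = 11.18 × 19.8 × (N/1000)²
(N/1000)² = 411 / 221.364 = 1.85667
N = 1000 × √1.85667 ≈ 1,362.6

N ≈ 1400 RPM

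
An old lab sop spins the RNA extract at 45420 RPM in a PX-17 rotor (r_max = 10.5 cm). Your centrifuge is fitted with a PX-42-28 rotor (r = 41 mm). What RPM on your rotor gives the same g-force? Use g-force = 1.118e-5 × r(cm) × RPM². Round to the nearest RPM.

≈ 72686 RPM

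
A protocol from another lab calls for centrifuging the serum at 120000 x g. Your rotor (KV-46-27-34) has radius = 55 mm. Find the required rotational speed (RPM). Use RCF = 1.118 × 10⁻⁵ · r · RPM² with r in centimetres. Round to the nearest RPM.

≈ 44176 RPM

r = 55 mm = 5.5 cm
RCF = 1.118 × 10⁻⁵ × r × N²
120,000 = 1.118 × 10⁻⁵ × 5.5 × N²
N² = 120,000 / (6.149 × 10⁻⁵) = 1,951,536,835
N ≈ √1,951,536,835 ≈ 44,176.2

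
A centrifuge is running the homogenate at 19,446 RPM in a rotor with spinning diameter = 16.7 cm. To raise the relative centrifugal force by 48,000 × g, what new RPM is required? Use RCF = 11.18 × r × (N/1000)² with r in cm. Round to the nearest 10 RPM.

≈ 29870 RPM

r = 16.7 / 2 = 8.35 cm
Current RCF = 11.18 × 8.35 × (19.446)² = 11.18 × 8.35 × 378.146916 ≈ 35,301.1 × g
Target RCF = 35,301.1 + 48,000 = 83,301.1 × g
(N/1000)² = 83,301.1 / 93.353 = 892.3238
N = 1000 × √892.3238 ≈ 29,871.8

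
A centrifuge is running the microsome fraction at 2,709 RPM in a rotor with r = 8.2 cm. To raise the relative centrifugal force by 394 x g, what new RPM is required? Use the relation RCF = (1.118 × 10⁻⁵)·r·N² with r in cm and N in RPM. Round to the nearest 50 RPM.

N₂ ≈ 3400 RPM

Current RCF = 1.118 × 10⁻⁵ × 8.2 × (2709)² = 1.118 × 10⁻⁵ × 8.2 × 7,338,681 ≈ 672.8 × g
Target RCF = 672.8 + 394 = 1,066.8 × g
N² = 1,066.8 / (9.1676 × 10⁻⁵) = 11,636,633
N ≈ √11,636,633 ≈ 3,411.3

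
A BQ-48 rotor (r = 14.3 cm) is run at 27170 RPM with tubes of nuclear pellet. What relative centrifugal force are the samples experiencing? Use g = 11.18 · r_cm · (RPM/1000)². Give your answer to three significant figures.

≈ 118000 x g

RCF = 11.18 × 14.3 × (27.17)² = 11.18 × 14.3 × 738.2089 ≈ 118,020.4 × g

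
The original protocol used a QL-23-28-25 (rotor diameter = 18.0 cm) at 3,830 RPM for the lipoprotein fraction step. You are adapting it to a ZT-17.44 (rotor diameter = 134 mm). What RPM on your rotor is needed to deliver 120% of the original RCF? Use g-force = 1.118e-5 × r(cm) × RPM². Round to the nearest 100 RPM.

≈ 4900 RPM

Original rotor: r = 18.0 / 2 = 9 cm
RCF_original = 1.118 × 10⁻⁵ × 9 × (3830)² = 1.118 × 10⁻⁵ × 9 × 14,668,900 ≈ 1,476 × g
Target RCF = 1.2 × 1,476 ≈ 1,771.2 × g
Your rotor: r = 134 mm / 2 = 67 mm = 6.7 cm
1,771.2 = 1.118 × 10⁻⁵ × 6.7 × N²
N² = 1,771.2 / (7.4906 × 10⁻⁵) = 23,645,636
N ≈ √23,645,636 ≈ 4,862.7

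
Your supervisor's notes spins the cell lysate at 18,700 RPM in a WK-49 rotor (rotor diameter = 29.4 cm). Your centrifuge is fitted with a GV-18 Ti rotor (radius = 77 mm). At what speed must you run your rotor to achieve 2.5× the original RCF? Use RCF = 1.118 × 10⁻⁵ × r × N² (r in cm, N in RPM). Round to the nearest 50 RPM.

40850 RPM

Original rotor: r = 29.4 / 2 = 14.7 cm
RCF_original = 1.118 × 10⁻⁵ × 14.7 × (18700)² = 1.118 × 10⁻⁵ × 14.7 × 349,690,000 ≈ 57,470.2 × g
Target RCF = 2.5 × 57,470.2 ≈ 143,675.5 × g
Your rotor: r = 77 mm = 7.7 cm
143,675.5 = 1.118 × 10⁻⁵ × 7.7 × N²
N² = 143,675.5 / (8.6086 × 10⁻⁵) = 1,668,976,372
N ≈ √1,668,976,372 ≈ 40,853.1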